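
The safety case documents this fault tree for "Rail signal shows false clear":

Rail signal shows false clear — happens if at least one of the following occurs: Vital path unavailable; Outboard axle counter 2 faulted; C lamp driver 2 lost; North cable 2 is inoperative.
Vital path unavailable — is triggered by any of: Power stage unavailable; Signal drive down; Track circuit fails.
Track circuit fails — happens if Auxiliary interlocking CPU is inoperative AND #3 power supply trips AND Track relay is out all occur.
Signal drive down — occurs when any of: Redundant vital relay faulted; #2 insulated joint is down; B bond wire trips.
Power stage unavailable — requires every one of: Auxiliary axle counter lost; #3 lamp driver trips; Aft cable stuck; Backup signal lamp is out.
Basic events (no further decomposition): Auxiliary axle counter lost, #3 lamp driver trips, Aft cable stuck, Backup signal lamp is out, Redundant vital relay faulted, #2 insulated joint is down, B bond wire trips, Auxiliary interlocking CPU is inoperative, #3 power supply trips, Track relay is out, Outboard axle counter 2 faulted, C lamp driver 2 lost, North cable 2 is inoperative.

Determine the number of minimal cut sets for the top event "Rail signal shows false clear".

8

Power stage unavailable [AND]: one cut set from each child combined → 1 × 1 × 1 × 1 = 1 cut set(s).
Signal drive down [OR]: union of children's cut sets → 3 cut set(s).
Track circuit fails [AND]: one cut set from each child combined → 1 × 1 × 1 = 1 cut set(s).
Vital path unavailable [OR]: union of children's cut sets → 5 cut set(s).
Rail signal shows false clear [OR]: union of children's cut sets → 8 cut set(s).
Minimal cut sets: {#3 lamp driver trips, Aft cable stuck, Auxiliary axle counter lost, Backup signal lamp is out}; {Redundant vital relay faulted}; {#2 insulated joint is down}; {B bond wire trips}; {#3 power supply trips, Auxiliary interlocking CPU is inoperative, Track relay is out}; {Outboard axle counter 2 faulted}; {C lamp driver 2 lost}; {North cable 2 is inoperative}.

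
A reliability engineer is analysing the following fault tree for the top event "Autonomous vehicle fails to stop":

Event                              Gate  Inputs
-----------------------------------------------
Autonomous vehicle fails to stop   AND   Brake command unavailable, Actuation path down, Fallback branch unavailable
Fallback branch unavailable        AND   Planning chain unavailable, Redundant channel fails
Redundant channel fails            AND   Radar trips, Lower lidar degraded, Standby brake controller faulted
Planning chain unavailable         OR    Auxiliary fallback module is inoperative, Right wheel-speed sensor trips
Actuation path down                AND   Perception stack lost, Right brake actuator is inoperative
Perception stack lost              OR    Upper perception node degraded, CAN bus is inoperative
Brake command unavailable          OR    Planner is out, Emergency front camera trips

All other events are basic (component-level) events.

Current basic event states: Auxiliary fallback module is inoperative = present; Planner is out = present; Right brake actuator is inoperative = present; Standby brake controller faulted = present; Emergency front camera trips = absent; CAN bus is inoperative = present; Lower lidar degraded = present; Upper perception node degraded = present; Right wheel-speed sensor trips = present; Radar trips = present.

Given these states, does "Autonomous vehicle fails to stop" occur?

Yes

Brake command unavailable [OR]: Planner is out=occurs, Emergency front camera trips=not → at least one input occurs → occurs.
Perception stack lost [OR]: Upper perception node degraded=occurs, CAN bus is inoperative=occurs → at least one input occurs → occurs.
Actuation path down [AND]: Perception stack lost=occurs, Right brake actuator is inoperative=occurs → all inputs occur → occurs.
Planning chain unavailable [OR]: Auxiliary fallback module is inoperative=occurs, Right wheel-speed sensor trips=occurs → at least one input occurs → occurs.
Redundant channel fails [AND]: Radar trips=occurs, Lower lidar degraded=occurs, Standby brake controller faulted=occurs → all inputs occur → occurs.
Fallback branch unavailable [AND]: Planning chain unavailable=occurs, Redundant channel fails=occurs → all inputs occur → occurs.
Autonomous vehicle fails to stop [AND]: Brake command unavailable=occurs, Actuation path down=occurs, Fallback branch unavailable=occurs → all inputs occur → occurs.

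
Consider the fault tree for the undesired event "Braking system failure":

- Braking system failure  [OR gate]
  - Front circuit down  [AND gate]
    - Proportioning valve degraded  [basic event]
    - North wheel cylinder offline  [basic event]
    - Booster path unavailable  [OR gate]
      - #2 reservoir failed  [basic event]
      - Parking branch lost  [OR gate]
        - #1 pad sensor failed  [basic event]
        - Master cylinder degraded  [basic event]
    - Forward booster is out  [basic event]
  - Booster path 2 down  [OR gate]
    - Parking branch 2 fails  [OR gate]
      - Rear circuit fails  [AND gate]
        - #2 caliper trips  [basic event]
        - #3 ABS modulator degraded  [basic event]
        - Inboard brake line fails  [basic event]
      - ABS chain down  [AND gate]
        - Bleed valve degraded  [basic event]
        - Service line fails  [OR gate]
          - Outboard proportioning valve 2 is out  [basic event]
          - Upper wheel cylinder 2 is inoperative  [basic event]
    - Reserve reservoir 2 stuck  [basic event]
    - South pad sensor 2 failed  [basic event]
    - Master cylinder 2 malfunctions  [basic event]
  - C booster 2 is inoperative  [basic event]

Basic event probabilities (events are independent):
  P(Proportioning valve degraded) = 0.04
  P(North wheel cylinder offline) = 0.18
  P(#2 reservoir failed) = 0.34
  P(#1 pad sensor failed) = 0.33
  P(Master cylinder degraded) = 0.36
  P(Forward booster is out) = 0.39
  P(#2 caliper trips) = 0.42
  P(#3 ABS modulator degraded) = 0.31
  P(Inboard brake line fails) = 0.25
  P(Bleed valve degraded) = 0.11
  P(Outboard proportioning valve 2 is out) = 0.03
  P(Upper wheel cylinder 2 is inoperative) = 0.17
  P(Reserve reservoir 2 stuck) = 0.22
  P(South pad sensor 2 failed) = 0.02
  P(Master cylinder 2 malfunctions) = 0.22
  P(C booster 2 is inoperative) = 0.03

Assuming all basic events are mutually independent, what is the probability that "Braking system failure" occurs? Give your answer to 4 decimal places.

0.4536

P(Parking branch lost) [OR] = 1 − (1−0.33) × (1−0.36) = 0.571200
P(Booster path unavailable) [OR] = 1 − (1−0.34) × (1−0.571200) = 0.716992
P(Front circuit down) [AND] = 0.04 × 0.18 × 0.716992 × 0.39 = 0.002013
P(Rear circuit fails) [AND] = 0.42 × 0.31 × 0.25 = 0.032550
P(Service line fails) [OR] = 1 − (1−0.03) × (1−0.17) = 0.194900
P(ABS chain down) [AND] = 0.11 × 0.194900 = 0.021439
P(Parking branch 2 fails) [OR] = 1 − (1−0.032550) × (1−0.021439) = 0.053291
P(Booster path 2 down) [OR] = 1 − (1−0.053291) × (1−0.22) × (1−0.02) × (1−0.22) = 0.435542
P(Braking system failure) [OR] = 1 − (1−0.002013) × (1−0.435542) × (1−0.03) = 0.453578
Rounded to 4 decimal places: P(Braking system failure) ≈ 0.4536.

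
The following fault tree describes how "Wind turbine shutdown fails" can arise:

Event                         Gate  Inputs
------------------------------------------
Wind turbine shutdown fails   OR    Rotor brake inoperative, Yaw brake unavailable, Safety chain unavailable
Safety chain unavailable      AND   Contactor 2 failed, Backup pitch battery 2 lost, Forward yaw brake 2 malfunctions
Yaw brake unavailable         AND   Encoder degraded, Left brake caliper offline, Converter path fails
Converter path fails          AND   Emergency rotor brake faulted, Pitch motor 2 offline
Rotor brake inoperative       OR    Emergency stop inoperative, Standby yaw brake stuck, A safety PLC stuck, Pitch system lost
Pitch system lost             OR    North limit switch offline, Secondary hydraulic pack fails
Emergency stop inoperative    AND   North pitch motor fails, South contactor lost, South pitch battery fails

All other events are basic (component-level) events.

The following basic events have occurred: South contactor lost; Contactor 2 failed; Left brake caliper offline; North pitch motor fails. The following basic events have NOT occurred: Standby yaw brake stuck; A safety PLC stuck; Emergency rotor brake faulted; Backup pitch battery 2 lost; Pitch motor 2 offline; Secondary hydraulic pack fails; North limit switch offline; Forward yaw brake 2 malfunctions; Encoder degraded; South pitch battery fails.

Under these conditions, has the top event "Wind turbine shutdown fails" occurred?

Emergency stop inoperative [AND]: North pitch motor fails=occurs, South contactor lost=occurs, South pitch battery fails=not → not all inputs occur → does not occur.
Pitch system lost [OR]: North limit switch offline=not, Secondary hydraulic pack fails=not → no input occurs → does not occur.
Rotor brake inoperative [OR]: Emergency stop inoperative=not, Standby yaw brake stuck=not, A safety PLC stuck=not, Pitch system lost=not → no input occurs → does not occur.
Converter path fails [AND]: Emergency rotor brake faulted=not, Pitch motor 2 offline=not → not all inputs occur → does not occur.
Yaw brake unavailable [AND]: Encoder degraded=not, Left brake caliper offline=occurs, Converter path fails=not → not all inputs occur → does not occur.
Safety chain unavailable [AND]: Contactor 2 failed=occurs, Backup pitch battery 2 lost=not, Forward yaw brake 2 malfunctions=not → not all inputs occur → does not occur.
Wind turbine shutdown fails [OR]: Rotor brake inoperative=not, Yaw brake unavailable=not, Safety chain unavailable=not → no input occurs → does not occur.

No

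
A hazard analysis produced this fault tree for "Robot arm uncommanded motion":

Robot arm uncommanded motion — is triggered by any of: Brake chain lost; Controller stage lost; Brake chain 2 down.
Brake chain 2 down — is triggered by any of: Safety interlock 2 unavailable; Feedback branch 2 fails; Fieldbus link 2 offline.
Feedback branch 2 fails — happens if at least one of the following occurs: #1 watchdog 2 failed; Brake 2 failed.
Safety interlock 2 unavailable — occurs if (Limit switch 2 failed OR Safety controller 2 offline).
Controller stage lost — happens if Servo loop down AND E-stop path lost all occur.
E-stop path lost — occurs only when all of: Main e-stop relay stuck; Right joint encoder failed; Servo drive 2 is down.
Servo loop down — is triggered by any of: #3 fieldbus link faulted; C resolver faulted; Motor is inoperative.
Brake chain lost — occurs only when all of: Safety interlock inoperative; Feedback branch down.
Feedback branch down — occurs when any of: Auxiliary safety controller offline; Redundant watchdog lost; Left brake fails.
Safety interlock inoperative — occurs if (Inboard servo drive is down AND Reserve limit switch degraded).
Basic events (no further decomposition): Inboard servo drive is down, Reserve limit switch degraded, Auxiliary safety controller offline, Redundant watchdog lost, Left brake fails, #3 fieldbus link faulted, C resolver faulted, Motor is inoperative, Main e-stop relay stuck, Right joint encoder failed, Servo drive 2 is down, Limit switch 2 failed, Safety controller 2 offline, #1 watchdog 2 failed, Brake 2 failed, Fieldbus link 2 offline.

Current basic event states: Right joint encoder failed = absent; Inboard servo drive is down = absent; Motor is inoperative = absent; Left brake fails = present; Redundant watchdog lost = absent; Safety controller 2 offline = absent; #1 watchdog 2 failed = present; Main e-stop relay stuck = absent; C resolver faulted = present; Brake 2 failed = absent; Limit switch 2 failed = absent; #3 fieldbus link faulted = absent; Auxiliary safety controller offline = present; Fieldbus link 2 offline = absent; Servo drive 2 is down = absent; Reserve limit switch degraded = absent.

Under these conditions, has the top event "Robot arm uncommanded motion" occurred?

Yes

Safety interlock inoperative [AND]: Inboard servo drive is down=not, Reserve limit switch degraded=not → not all inputs occur → does not occur.
Feedback branch down [OR]: Auxiliary safety controller offline=occurs, Redundant watchdog lost=not, Left brake fails=occurs → at least one input occurs → occurs.
Brake chain lost [AND]: Safety interlock inoperative=not, Feedback branch down=occurs → not all inputs occur → does not occur.
Servo loop down [OR]: #3 fieldbus link faulted=not, C resolver faulted=occurs, Motor is inoperative=not → at least one input occurs → occurs.
E-stop path lost [AND]: Main e-stop relay stuck=not, Right joint encoder failed=not, Servo drive 2 is down=not → not all inputs occur → does not occur.
Controller stage lost [AND]: Servo loop down=occurs, E-stop path lost=not → not all inputs occur → does not occur.
Safety interlock 2 unavailable [OR]: Limit switch 2 failed=not, Safety controller 2 offline=not → no input occurs → does not occur.
Feedback branch 2 fails [OR]: #1 watchdog 2 failed=occurs, Brake 2 failed=not → at least one input occurs → occurs.
Brake chain 2 down [OR]: Safety interlock 2 unavailable=not, Feedback branch 2 fails=occurs, Fieldbus link 2 offline=not → at least one input occurs → occurs.
Robot arm uncommanded motion [OR]: Brake chain lost=not, Controller stage lost=not, Brake chain 2 down=occurs → at least one input occurs → occurs.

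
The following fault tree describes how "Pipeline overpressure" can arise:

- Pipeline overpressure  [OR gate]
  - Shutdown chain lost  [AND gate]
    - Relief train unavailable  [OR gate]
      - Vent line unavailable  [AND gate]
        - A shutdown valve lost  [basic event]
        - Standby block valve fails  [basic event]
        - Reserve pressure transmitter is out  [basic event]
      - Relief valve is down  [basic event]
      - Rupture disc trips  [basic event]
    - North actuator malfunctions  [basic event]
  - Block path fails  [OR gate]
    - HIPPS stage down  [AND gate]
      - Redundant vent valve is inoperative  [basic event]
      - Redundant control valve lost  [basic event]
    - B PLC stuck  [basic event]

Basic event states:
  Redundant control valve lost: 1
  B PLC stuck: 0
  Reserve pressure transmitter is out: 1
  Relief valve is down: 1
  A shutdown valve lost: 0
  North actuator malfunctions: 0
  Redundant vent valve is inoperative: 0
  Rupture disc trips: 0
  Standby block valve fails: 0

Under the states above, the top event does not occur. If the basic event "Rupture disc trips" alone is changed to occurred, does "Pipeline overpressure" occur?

No

Counterfactual: set "Rupture disc trips" to occurred.
Vent line unavailable [AND]: A shutdown valve lost=not, Standby block valve fails=not, Reserve pressure transmitter is out=occurs → not all inputs occur → does not occur.
Relief train unavailable [OR]: Vent line unavailable=not, Relief valve is down=occurs, Rupture disc trips=occurs → at least one input occurs → occurs.
Shutdown chain lost [AND]: Relief train unavailable=occurs, North actuator malfunctions=not → not all inputs occur → does not occur.
HIPPS stage down [AND]: Redundant vent valve is inoperative=not, Redundant control valve lost=occurs → not all inputs occur → does not occur.
Block path fails [OR]: HIPPS stage down=not, B PLC stuck=not → no input occurs → does not occur.
Pipeline overpressure [OR]: Shutdown chain lost=not, Block path fails=not → no input occurs → does not occur.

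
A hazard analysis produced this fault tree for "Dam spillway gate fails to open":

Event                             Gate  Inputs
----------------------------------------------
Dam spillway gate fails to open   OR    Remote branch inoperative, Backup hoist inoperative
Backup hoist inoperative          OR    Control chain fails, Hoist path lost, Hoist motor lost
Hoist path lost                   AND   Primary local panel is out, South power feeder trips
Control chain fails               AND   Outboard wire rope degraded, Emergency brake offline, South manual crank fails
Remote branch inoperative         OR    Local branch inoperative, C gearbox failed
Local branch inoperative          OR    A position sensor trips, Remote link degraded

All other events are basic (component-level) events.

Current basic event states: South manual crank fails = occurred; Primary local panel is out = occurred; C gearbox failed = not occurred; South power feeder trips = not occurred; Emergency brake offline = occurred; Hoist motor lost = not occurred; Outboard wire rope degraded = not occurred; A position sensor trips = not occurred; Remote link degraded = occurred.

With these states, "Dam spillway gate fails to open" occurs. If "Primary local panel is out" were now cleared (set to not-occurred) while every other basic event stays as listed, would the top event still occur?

Counterfactual: set "Primary local panel is out" to not occurred.
Local branch inoperative [OR]: A position sensor trips=not, Remote link degraded=occurs → at least one input occurs → occurs.
Remote branch inoperative [OR]: Local branch inoperative=occurs, C gearbox failed=not → at least one input occurs → occurs.
Control chain fails [AND]: Outboard wire rope degraded=not, Emergency brake offline=occurs, South manual crank fails=occurs → not all inputs occur → does not occur.
Hoist path lost [AND]: Primary local panel is out=not, South power feeder trips=not → not all inputs occur → does not occur.
Backup hoist inoperative [OR]: Control chain fails=not, Hoist path lost=not, Hoist motor lost=not → no input occurs → does not occur.
Dam spillway gate fails to open [OR]: Remote branch inoperative=occurs, Backup hoist inoperative=not → at least one input occurs → occurs.

Yes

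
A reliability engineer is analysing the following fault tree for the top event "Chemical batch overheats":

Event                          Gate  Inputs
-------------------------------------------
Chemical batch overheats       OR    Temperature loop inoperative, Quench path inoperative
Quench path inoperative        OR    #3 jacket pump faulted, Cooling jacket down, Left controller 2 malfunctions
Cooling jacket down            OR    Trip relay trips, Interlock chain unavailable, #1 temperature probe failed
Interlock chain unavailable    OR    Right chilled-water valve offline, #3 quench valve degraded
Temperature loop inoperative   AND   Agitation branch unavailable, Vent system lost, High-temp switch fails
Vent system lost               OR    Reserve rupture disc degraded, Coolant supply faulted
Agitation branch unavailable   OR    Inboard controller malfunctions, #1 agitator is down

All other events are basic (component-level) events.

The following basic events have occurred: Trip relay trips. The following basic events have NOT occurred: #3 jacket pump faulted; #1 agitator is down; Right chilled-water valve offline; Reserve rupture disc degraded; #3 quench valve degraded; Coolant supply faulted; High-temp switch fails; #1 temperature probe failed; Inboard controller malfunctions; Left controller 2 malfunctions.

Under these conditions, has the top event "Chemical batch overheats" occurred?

Agitation branch unavailable [OR]: Inboard controller malfunctions=not, #1 agitator is down=not → no input occurs → does not occur.
Vent system lost [OR]: Reserve rupture disc degraded=not, Coolant supply faulted=not → no input occurs → does not occur.
Temperature loop inoperative [AND]: Agitation branch unavailable=not, Vent system lost=not, High-temp switch fails=not → not all inputs occur → does not occur.
Interlock chain unavailable [OR]: Right chilled-water valve offline=not, #3 quench valve degraded=not → no input occurs → does not occur.
Cooling jacket down [OR]: Trip relay trips=occurs, Interlock chain unavailable=not, #1 temperature probe failed=not → at least one input occurs → occurs.
Quench path inoperative [OR]: #3 jacket pump faulted=not, Cooling jacket down=occurs, Left controller 2 malfunctions=not → at least one input occurs → occurs.
Chemical batch overheats [OR]: Temperature loop inoperative=not, Quench path inoperative=occurs → at least one input occurs → occurs.

Yes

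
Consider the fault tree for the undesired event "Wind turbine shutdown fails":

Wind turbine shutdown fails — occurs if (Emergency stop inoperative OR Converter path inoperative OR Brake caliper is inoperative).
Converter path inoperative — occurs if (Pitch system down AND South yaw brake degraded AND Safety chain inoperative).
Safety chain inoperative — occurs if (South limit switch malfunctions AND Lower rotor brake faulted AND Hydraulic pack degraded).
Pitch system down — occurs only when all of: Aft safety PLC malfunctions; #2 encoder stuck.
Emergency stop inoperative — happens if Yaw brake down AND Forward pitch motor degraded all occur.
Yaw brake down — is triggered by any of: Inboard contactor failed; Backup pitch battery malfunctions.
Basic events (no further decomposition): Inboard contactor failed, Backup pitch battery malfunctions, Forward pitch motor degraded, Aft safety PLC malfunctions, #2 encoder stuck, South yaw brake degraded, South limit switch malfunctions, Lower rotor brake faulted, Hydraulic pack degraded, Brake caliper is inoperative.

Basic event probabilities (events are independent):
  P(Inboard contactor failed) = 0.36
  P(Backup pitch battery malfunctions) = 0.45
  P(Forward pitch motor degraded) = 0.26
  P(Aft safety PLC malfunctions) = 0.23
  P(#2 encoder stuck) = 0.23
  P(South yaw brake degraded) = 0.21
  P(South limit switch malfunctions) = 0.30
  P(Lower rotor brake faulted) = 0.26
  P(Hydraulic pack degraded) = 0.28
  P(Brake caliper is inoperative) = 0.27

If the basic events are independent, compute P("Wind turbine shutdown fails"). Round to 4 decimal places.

0.3931

P(Yaw brake down) [OR] = 1 − (1−0.36) × (1−0.45) = 0.648000
P(Emergency stop inoperative) [AND] = 0.648000 × 0.26 = 0.168480
P(Pitch system down) [AND] = 0.23 × 0.23 = 0.052900
P(Safety chain inoperative) [AND] = 0.30 × 0.26 × 0.28 = 0.021840
P(Converter path inoperative) [AND] = 0.052900 × 0.21 × 0.021840 = 0.000243
P(Wind turbine shutdown fails) [OR] = 1 − (1−0.168480) × (1−0.000243) × (1−0.27) = 0.393138
Rounded to 4 decimal places: P(Wind turbine shutdown fails) ≈ 0.3931.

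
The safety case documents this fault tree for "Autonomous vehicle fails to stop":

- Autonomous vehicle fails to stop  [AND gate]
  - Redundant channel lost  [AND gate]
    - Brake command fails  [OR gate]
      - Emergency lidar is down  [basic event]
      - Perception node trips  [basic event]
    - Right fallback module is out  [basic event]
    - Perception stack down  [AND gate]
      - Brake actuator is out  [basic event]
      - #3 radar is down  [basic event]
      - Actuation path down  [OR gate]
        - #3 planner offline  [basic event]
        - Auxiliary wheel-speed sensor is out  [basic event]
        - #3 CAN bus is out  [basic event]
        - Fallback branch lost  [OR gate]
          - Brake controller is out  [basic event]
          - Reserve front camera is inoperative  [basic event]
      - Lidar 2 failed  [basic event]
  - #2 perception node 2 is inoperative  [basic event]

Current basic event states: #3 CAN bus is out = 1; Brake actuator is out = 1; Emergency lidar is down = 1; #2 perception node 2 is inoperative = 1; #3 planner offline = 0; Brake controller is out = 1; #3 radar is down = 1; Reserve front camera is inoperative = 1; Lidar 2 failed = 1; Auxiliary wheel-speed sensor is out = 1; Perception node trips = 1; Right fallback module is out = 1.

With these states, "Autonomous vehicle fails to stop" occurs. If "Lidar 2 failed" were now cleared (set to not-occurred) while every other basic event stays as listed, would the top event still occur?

No

Counterfactual: set "Lidar 2 failed" to not occurred.
Brake command fails [OR]: Emergency lidar is down=occurs, Perception node trips=occurs → at least one input occurs → occurs.
Fallback branch lost [OR]: Brake controller is out=occurs, Reserve front camera is inoperative=occurs → at least one input occurs → occurs.
Actuation path down [OR]: #3 planner offline=not, Auxiliary wheel-speed sensor is out=occurs, #3 CAN bus is out=occurs, Fallback branch lost=occurs → at least one input occurs → occurs.
Perception stack down [AND]: Brake actuator is out=occurs, #3 radar is down=occurs, Actuation path down=occurs, Lidar 2 failed=not → not all inputs occur → does not occur.
Redundant channel lost [AND]: Brake command fails=occurs, Right fallback module is out=occurs, Perception stack down=not → not all inputs occur → does not occur.
Autonomous vehicle fails to stop [AND]: Redundant channel lost=not, #2 perception node 2 is inoperative=occurs → not all inputs occur → does not occur.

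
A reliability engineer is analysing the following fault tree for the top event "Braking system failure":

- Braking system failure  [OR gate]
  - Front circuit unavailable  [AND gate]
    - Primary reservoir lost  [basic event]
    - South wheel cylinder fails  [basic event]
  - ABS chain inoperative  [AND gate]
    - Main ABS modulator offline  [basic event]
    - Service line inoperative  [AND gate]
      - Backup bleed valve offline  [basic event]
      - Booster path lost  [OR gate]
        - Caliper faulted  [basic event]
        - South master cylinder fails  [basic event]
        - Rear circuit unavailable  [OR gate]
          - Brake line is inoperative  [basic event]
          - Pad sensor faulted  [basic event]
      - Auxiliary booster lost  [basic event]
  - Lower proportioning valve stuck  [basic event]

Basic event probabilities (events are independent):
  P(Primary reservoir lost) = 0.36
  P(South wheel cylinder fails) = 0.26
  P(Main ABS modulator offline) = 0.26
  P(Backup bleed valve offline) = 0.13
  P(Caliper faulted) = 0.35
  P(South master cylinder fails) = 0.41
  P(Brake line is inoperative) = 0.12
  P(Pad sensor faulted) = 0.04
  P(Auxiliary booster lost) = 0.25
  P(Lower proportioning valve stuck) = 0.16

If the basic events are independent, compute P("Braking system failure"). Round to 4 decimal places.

P(Front circuit unavailable) [AND] = 0.36 × 0.26 = 0.093600
P(Rear circuit unavailable) [OR] = 1 − (1−0.12) × (1−0.04) = 0.155200
P(Booster path lost) [OR] = 1 − (1−0.35) × (1−0.41) × (1−0.155200) = 0.676019
P(Service line inoperative) [AND] = 0.13 × 0.676019 × 0.25 = 0.021971
P(ABS chain inoperative) [AND] = 0.26 × 0.021971 = 0.005712
P(Braking system failure) [OR] = 1 − (1−0.093600) × (1−0.005712) × (1−0.16) = 0.242973
Rounded to 4 decimal places: P(Braking system failure) ≈ 0.2430.

0.2430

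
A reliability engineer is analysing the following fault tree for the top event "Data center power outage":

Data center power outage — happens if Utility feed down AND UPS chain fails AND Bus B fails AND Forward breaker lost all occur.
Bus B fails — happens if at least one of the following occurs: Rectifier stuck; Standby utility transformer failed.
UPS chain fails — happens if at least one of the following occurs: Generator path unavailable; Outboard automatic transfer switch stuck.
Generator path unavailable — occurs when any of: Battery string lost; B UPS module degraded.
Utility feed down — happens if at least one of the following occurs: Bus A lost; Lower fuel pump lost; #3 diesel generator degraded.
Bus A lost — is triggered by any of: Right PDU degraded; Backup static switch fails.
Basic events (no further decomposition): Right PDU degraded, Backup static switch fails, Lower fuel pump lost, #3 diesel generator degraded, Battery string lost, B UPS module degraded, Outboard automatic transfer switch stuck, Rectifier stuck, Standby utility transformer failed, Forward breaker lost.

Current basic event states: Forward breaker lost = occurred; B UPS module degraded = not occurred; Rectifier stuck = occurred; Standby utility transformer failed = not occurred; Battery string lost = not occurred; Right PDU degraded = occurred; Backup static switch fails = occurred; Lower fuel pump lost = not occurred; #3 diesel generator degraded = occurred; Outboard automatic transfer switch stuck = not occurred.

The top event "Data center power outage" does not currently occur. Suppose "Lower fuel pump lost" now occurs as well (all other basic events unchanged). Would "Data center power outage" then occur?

No

Counterfactual: set "Lower fuel pump lost" to occurred.
Bus A lost [OR]: Right PDU degraded=occurs, Backup static switch fails=occurs → at least one input occurs → occurs.
Utility feed down [OR]: Bus A lost=occurs, Lower fuel pump lost=occurs, #3 diesel generator degraded=occurs → at least one input occurs → occurs.
Generator path unavailable [OR]: Battery string lost=not, B UPS module degraded=not → no input occurs → does not occur.
UPS chain fails [OR]: Generator path unavailable=not, Outboard automatic transfer switch stuck=not → no input occurs → does not occur.
Bus B fails [OR]: Rectifier stuck=occurs, Standby utility transformer failed=not → at least one input occurs → occurs.
Data center power outage [AND]: Utility feed down=occurs, UPS chain fails=not, Bus B fails=occurs, Forward breaker lost=occurs → not all inputs occur → does not occur.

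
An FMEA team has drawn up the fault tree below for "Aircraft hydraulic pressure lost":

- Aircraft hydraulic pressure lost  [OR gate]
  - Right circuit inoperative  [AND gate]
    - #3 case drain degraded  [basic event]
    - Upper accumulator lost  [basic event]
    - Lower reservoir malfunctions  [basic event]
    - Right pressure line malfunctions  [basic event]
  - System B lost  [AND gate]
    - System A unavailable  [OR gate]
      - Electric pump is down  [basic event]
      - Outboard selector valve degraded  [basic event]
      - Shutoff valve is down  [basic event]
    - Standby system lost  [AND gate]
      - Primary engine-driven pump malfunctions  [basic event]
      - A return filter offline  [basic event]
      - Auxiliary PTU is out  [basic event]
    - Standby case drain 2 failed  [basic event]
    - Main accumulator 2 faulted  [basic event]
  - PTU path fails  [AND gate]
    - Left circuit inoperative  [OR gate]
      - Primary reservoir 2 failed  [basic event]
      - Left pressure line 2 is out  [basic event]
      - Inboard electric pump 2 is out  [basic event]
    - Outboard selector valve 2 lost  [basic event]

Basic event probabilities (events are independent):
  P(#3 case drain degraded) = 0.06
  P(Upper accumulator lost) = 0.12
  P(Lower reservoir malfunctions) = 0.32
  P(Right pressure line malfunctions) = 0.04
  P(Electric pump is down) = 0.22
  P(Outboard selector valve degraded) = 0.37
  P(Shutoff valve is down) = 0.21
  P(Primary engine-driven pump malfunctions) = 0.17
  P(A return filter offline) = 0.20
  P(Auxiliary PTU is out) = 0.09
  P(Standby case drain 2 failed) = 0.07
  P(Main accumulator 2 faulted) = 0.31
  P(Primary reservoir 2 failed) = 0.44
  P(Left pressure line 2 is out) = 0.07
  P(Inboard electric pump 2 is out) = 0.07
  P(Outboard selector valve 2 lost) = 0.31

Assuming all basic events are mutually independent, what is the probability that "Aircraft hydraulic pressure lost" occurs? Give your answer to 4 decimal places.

0.1600

P(Right circuit inoperative) [AND] = 0.06 × 0.12 × 0.32 × 0.04 = 0.000092
P(System A unavailable) [OR] = 1 − (1−0.22) × (1−0.37) × (1−0.21) = 0.611794
P(Standby system lost) [AND] = 0.17 × 0.20 × 0.09 = 0.003060
P(System B lost) [AND] = 0.611794 × 0.003060 × 0.07 × 0.31 = 0.000041
P(Left circuit inoperative) [OR] = 1 − (1−0.44) × (1−0.07) × (1−0.07) = 0.515656
P(PTU path fails) [AND] = 0.515656 × 0.31 = 0.159853
P(Aircraft hydraulic pressure lost) [OR] = 1 − (1−0.000092) × (1−0.000041) × (1−0.159853) = 0.159965
Rounded to 4 decimal places: P(Aircraft hydraulic pressure lost) ≈ 0.1600.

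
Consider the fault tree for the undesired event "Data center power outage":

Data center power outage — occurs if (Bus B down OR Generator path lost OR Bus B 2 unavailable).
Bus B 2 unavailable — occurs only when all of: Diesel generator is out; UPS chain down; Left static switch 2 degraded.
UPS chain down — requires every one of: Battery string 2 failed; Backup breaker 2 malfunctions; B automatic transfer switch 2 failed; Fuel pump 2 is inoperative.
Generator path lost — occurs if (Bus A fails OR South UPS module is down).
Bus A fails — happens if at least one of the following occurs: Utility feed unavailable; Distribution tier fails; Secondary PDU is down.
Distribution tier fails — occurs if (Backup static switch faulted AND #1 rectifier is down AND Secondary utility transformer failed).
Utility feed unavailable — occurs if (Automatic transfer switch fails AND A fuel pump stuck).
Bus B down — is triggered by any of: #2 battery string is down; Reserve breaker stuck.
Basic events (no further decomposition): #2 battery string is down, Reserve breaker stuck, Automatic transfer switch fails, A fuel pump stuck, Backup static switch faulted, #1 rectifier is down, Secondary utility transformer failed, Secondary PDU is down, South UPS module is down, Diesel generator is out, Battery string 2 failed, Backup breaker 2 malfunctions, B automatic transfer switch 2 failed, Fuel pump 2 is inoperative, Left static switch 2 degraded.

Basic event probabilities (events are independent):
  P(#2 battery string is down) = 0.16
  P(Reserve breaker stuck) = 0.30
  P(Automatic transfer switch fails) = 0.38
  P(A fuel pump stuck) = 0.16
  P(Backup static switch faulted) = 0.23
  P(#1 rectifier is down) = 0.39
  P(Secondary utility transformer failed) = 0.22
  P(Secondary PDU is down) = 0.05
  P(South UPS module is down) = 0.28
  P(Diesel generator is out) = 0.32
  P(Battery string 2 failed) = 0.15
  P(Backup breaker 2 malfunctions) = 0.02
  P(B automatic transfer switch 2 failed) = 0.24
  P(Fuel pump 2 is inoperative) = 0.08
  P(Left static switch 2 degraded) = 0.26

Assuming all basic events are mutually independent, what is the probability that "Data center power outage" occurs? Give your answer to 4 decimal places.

P(Bus B down) [OR] = 1 − (1−0.16) × (1−0.30) = 0.412000
P(Utility feed unavailable) [AND] = 0.38 × 0.16 = 0.060800
P(Distribution tier fails) [AND] = 0.23 × 0.39 × 0.22 = 0.019734
P(Bus A fails) [OR] = 1 − (1−0.060800) × (1−0.019734) × (1−0.05) = 0.125367
P(Generator path lost) [OR] = 1 − (1−0.125367) × (1−0.28) = 0.370264
P(UPS chain down) [AND] = 0.15 × 0.02 × 0.24 × 0.08 = 0.000058
P(Bus B 2 unavailable) [AND] = 0.32 × 0.000058 × 0.26 = 0.000005
P(Data center power outage) [OR] = 1 − (1−0.412000) × (1−0.370264) × (1−0.000005) = 0.629717
Rounded to 4 decimal places: P(Data center power outage) ≈ 0.6297.

0.6297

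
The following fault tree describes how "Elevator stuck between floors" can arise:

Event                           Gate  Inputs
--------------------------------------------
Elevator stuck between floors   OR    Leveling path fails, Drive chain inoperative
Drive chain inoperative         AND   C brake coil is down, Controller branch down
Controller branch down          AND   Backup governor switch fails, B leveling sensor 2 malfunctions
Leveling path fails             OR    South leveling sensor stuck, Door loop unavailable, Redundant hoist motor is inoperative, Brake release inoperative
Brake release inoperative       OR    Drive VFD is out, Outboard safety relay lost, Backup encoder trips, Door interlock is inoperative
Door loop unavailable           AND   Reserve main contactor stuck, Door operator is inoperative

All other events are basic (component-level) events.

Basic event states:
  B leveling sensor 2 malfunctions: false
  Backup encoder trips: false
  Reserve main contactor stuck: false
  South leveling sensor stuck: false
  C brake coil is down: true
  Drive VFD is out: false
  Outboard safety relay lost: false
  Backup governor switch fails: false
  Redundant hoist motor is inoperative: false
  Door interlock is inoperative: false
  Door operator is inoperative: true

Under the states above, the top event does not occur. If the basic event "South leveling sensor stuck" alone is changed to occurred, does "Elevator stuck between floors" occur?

Counterfactual: set "South leveling sensor stuck" to occurred.
Door loop unavailable [AND]: Reserve main contactor stuck=not, Door operator is inoperative=occurs → not all inputs occur → does not occur.
Brake release inoperative [OR]: Drive VFD is out=not, Outboard safety relay lost=not, Backup encoder trips=not, Door interlock is inoperative=not → no input occurs → does not occur.
Leveling path fails [OR]: South leveling sensor stuck=occurs, Door loop unavailable=not, Redundant hoist motor is inoperative=not, Brake release inoperative=not → at least one input occurs → occurs.
Controller branch down [AND]: Backup governor switch fails=not, B leveling sensor 2 malfunctions=not → not all inputs occur → does not occur.
Drive chain inoperative [AND]: C brake coil is down=occurs, Controller branch down=not → not all inputs occur → does not occur.
Elevator stuck between floors [OR]: Leveling path fails=occurs, Drive chain inoperative=not → at least one input occurs → occurs.

Yes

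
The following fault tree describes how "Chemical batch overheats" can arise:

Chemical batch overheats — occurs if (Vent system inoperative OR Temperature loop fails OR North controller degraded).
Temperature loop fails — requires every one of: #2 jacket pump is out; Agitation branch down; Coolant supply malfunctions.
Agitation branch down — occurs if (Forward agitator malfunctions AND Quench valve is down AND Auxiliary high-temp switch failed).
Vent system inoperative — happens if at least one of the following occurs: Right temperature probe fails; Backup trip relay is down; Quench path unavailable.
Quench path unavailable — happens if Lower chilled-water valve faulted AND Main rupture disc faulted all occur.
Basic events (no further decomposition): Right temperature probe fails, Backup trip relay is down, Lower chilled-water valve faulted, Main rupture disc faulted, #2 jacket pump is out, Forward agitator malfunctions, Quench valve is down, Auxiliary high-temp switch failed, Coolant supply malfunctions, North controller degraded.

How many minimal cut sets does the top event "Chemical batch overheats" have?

Quench path unavailable [AND]: one cut set from each child combined → 1 × 1 = 1 cut set(s).
Vent system inoperative [OR]: union of children's cut sets → 3 cut set(s).
Agitation branch down [AND]: one cut set from each child combined → 1 × 1 × 1 = 1 cut set(s).
Temperature loop fails [AND]: one cut set from each child combined → 1 × 1 × 1 = 1 cut set(s).
Chemical batch overheats [OR]: union of children's cut sets → 5 cut set(s).
Minimal cut sets: {Right temperature probe fails}; {Backup trip relay is down}; {Lower chilled-water valve faulted, Main rupture disc faulted}; {#2 jacket pump is out, Auxiliary high-temp switch failed, Coolant supply malfunctions, Forward agitator malfunctions, Quench valve is down}; {North controller degraded}.

5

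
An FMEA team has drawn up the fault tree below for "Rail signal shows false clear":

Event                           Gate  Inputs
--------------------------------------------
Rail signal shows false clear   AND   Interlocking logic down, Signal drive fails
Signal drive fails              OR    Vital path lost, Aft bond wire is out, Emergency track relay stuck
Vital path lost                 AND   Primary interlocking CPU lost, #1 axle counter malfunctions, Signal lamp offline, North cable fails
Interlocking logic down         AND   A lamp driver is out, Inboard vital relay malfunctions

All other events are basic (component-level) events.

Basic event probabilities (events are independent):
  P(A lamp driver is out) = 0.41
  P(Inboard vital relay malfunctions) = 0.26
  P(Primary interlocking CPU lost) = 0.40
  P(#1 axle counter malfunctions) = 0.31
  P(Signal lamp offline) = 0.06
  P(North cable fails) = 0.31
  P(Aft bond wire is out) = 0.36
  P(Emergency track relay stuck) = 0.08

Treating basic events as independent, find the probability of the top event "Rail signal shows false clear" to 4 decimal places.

P(Interlocking logic down) [AND] = 0.41 × 0.26 = 0.106600
P(Vital path lost) [AND] = 0.40 × 0.31 × 0.06 × 0.31 = 0.002306
P(Signal drive fails) [OR] = 1 − (1−0.002306) × (1−0.36) × (1−0.08) = 0.412558
P(Rail signal shows false clear) [AND] = 0.106600 × 0.412558 = 0.043979
Rounded to 4 decimal places: P(Rail signal shows false clear) ≈ 0.0440.

0.0440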